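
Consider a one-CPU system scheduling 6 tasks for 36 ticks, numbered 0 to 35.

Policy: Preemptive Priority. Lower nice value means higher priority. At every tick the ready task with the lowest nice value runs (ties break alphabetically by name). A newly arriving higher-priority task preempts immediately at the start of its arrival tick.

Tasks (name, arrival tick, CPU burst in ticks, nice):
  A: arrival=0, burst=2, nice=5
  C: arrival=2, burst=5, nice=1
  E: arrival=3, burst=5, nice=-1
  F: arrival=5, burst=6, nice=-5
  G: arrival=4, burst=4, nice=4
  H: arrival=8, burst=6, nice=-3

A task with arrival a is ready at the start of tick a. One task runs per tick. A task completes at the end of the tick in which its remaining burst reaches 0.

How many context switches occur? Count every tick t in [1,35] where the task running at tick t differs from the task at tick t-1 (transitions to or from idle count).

t=0: ready={A} → run A
t=1: ready={A} → run A
t=2: ready={C} → run C
t=3: ready={C,E} → run E
t=4: ready={C,E,G} → run E
t=5: ready={C,E,F,G} → run F
t=6: ready={C,E,F,G} → run F
t=7: ready={C,E,F,G} → run F
t=8: ready={C,E,F,G,H} → run F
t=9: ready={C,E,F,G,H} → run F
t=10: ready={C,E,F,G,H} → run F
t=11: ready={C,E,G,H} → run H
t=12: ready={C,E,G,H} → run H
t=13: ready={C,E,G,H} → run H
t=14: ready={C,E,G,H} → run H
t=15: ready={C,E,G,H} → run H
t=16: ready={C,E,G,H} → run H
t=17: ready={C,E,G} → run E
t=18: ready={C,E,G} → run E
t=19: ready={C,E,G} → run E
t=20: ready={C,G} → run C
t=21: ready={C,G} → run C
t=22: ready={C,G} → run C
t=23: ready={C,G} → run C
t=24: ready={G} → run G
t=25: ready={G} → run G
t=26: ready={G} → run G
t=27: ready={G} → run G
t=28: (idle)
t=29: (idle)
t=30: (idle)
t=31: (idle)
t=32: (idle)
t=33: (idle)
t=34: (idle)
t=35: (idle)

context switches = 8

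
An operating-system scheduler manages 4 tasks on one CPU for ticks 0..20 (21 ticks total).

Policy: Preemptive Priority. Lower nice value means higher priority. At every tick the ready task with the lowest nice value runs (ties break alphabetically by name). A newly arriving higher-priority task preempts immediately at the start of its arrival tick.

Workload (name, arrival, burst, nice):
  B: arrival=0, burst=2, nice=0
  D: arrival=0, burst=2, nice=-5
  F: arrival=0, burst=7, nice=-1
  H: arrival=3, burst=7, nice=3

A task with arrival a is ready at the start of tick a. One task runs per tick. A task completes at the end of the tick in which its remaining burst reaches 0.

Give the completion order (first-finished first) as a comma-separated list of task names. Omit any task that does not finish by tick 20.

completion order = D, F, B, H

t=0: ready={B,D,F} → run D
t=1: ready={B,D,F} → run D
t=2: ready={B,F} → run F
t=3: ready={B,F,H} → run F
t=4: ready={B,F,H} → run F
t=5: ready={B,F,H} → run F
t=6: ready={B,F,H} → run F
t=7: ready={B,F,H} → run F
t=8: ready={B,F,H} → run F
t=9: ready={B,H} → run B
t=10: ready={B,H} → run B
t=11: ready={H} → run H
t=12: ready={H} → run H
t=13: ready={H} → run H
t=14: ready={H} → run H
t=15: ready={H} → run H
t=16: ready={H} → run H
t=17: ready={H} → run H
t=18: (idle)
t=19: (idle)
t=20: (idle)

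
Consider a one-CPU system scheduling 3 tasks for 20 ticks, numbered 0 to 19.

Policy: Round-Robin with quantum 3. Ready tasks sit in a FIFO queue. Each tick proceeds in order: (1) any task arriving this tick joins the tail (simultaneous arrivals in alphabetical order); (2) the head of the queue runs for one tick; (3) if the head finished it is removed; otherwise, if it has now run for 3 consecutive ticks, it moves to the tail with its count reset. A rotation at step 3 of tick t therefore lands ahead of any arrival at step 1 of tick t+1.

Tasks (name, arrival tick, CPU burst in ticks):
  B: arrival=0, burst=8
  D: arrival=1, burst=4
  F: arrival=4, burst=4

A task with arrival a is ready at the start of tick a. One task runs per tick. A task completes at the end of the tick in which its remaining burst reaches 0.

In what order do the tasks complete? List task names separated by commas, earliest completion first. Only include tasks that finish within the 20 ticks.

completion order = D, B, F

t=0: queue=[B] q_used=0 → run B
t=1: queue=[B,D] q_used=1 → run B
t=2: queue=[B,D] q_used=2 → run B
t=3: queue=[D,B] q_used=0 → run D
t=4: queue=[D,B,F] q_used=1 → run D
t=5: queue=[D,B,F] q_used=2 → run D
t=6: queue=[B,F,D] q_used=0 → run B
t=7: queue=[B,F,D] q_used=1 → run B
t=8: queue=[B,F,D] q_used=2 → run B
t=9: queue=[F,D,B] q_used=0 → run F
t=10: queue=[F,D,B] q_used=1 → run F
t=11: queue=[F,D,B] q_used=2 → run F
t=12: queue=[D,B,F] q_used=0 → run D
t=13: queue=[B,F] q_used=0 → run B
t=14: queue=[B,F] q_used=1 → run B
t=15: queue=[F] q_used=0 → run F
t=16: (idle)
t=17: (idle)
t=18: (idle)
t=19: (idle)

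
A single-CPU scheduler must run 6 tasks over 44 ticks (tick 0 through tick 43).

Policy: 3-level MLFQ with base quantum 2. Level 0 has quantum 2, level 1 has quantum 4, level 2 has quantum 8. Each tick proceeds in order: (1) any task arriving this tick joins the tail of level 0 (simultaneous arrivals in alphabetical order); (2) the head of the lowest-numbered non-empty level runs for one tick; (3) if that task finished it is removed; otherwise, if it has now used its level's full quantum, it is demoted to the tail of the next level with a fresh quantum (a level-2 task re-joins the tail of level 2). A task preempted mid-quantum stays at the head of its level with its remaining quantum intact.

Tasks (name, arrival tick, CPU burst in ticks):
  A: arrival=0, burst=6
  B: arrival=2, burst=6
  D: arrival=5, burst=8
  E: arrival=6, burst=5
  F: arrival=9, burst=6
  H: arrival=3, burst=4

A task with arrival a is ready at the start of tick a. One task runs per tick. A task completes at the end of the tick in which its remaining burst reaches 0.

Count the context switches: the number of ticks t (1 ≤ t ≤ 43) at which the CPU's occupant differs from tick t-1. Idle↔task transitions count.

t=0: L0/L1/L2 = A/-/- → run A
t=1: L0/L1/L2 = A/-/- → run A
t=2: L0/L1/L2 = B/A/- → run B
t=3: L0/L1/L2 = BH/A/- → run B
t=4: L0/L1/L2 = H/AB/- → run H
t=5: L0/L1/L2 = HD/AB/- → run H
t=6: L0/L1/L2 = DE/ABH/- → run D
t=7: L0/L1/L2 = DE/ABH/- → run D
t=8: L0/L1/L2 = E/ABHD/- → run E
t=9: L0/L1/L2 = EF/ABHD/- → run E
t=10: L0/L1/L2 = F/ABHDE/- → run F
t=11: L0/L1/L2 = F/ABHDE/- → run F
t=12: L0/L1/L2 = -/ABHDEF/- → run A
t=13: L0/L1/L2 = -/ABHDEF/- → run A
t=14: L0/L1/L2 = -/ABHDEF/- → run A
t=15: L0/L1/L2 = -/ABHDEF/- → run A
t=16: L0/L1/L2 = -/BHDEF/- → run B
t=17: L0/L1/L2 = -/BHDEF/- → run B
t=18: L0/L1/L2 = -/BHDEF/- → run B
t=19: L0/L1/L2 = -/BHDEF/- → run B
t=20: L0/L1/L2 = -/HDEF/- → run H
t=21: L0/L1/L2 = -/HDEF/- → run H
t=22: L0/L1/L2 = -/DEF/- → run D
t=23: L0/L1/L2 = -/DEF/- → run D
t=24: L0/L1/L2 = -/DEF/- → run D
t=25: L0/L1/L2 = -/DEF/- → run D
t=26: L0/L1/L2 = -/EF/D → run E
t=27: L0/L1/L2 = -/EF/D → run E
t=28: L0/L1/L2 = -/EF/D → run E
t=29: L0/L1/L2 = -/F/D → run F
t=30: L0/L1/L2 = -/F/D → run F
t=31: L0/L1/L2 = -/F/D → run F
t=32: L0/L1/L2 = -/F/D → run F
t=33: L0/L1/L2 = -/-/D → run D
t=34: L0/L1/L2 = -/-/D → run D
t=35: (idle)
t=36: (idle)
t=37: (idle)
t=38: (idle)
t=39: (idle)
t=40: (idle)
t=41: (idle)
t=42: (idle)
t=43: (idle)

context switches = 13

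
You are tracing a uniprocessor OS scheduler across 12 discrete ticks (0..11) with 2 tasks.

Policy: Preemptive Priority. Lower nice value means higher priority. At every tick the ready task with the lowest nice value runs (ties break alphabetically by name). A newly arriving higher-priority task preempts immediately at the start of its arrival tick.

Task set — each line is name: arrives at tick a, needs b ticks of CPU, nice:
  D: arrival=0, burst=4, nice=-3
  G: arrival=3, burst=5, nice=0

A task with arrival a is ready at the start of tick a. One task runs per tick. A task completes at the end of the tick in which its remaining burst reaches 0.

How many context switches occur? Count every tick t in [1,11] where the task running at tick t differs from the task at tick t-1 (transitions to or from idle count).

t=0: ready={D} → run D
t=1: ready={D} → run D
t=2: ready={D} → run D
t=3: ready={D,G} → run D
t=4: ready={G} → run G
t=5: ready={G} → run G
t=6: ready={G} → run G
t=7: ready={G} → run G
t=8: ready={G} → run G
t=9: (idle)
t=10: (idle)
t=11: (idle)

context switches = 2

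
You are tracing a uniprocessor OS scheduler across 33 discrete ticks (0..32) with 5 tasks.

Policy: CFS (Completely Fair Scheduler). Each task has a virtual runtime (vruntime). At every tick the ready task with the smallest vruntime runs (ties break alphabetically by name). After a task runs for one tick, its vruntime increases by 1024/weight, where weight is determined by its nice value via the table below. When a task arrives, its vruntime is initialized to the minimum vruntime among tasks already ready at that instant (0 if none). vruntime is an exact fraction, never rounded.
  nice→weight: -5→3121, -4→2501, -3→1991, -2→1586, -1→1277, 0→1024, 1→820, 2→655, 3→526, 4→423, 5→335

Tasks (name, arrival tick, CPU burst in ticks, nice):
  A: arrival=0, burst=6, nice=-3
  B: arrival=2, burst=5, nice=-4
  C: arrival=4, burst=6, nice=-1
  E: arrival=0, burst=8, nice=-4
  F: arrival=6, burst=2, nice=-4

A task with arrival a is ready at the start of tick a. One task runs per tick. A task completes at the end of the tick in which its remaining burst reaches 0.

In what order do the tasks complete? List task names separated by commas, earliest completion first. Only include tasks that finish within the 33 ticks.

completion order = F, B, A, E, C

t=0: vr[A=0 E=0] → run A
t=1: vr[A=1024/1991 E=0] → run E
t=2: vr[A=1024/1991 B=1024/2501 E=1024/2501] → run B
t=3: vr[A=1024/1991 B=2048/2501 E=1024/2501] → run E
t=4: vr[A=1024/1991 B=2048/2501 C=1024/1991 E=2048/2501] → run A
t=5: vr[A=2048/1991 B=2048/2501 C=1024/1991 E=2048/2501] → run C
t=6: vr[A=2048/1991 B=2048/2501 C=3346432/2542507 E=2048/2501 F=2048/2501] → run B
t=7: vr[A=2048/1991 B=3072/2501 C=3346432/2542507 E=2048/2501 F=2048/2501] → run E
t=8: vr[A=2048/1991 B=3072/2501 C=3346432/2542507 E=3072/2501 F=2048/2501] → run F
t=9: vr[A=2048/1991 B=3072/2501 C=3346432/2542507 E=3072/2501 F=3072/2501] → run A
t=10: vr[A=3072/1991 B=3072/2501 C=3346432/2542507 E=3072/2501 F=3072/2501] → run B
t=11: vr[A=3072/1991 B=4096/2501 C=3346432/2542507 E=3072/2501 F=3072/2501] → run E
t=12: vr[A=3072/1991 B=4096/2501 C=3346432/2542507 E=4096/2501 F=3072/2501] → run F
t=13: vr[A=3072/1991 B=4096/2501 C=3346432/2542507 E=4096/2501] → run C
t=14: vr[A=3072/1991 B=4096/2501 C=5385216/2542507 E=4096/2501] → run A
t=15: vr[A=4096/1991 B=4096/2501 C=5385216/2542507 E=4096/2501] → run B
t=16: vr[A=4096/1991 B=5120/2501 C=5385216/2542507 E=4096/2501] → run E
t=17: vr[A=4096/1991 B=5120/2501 C=5385216/2542507 E=5120/2501] → run B
t=18: vr[A=4096/1991 C=5385216/2542507 E=5120/2501] → run E
t=19: vr[A=4096/1991 C=5385216/2542507 E=6144/2501] → run A
t=20: vr[A=5120/1991 C=5385216/2542507 E=6144/2501] → run C
t=21: vr[A=5120/1991 C=7424000/2542507 E=6144/2501] → run E
t=22: vr[A=5120/1991 C=7424000/2542507 E=7168/2501] → run A
t=23: vr[C=7424000/2542507 E=7168/2501] → run E
t=24: vr[C=7424000/2542507] → run C
t=25: vr[C=9462784/2542507] → run C
t=26: vr[C=11501568/2542507] → run C
t=27: (idle)
t=28: (idle)
t=29: (idle)
t=30: (idle)
t=31: (idle)
t=32: (idle)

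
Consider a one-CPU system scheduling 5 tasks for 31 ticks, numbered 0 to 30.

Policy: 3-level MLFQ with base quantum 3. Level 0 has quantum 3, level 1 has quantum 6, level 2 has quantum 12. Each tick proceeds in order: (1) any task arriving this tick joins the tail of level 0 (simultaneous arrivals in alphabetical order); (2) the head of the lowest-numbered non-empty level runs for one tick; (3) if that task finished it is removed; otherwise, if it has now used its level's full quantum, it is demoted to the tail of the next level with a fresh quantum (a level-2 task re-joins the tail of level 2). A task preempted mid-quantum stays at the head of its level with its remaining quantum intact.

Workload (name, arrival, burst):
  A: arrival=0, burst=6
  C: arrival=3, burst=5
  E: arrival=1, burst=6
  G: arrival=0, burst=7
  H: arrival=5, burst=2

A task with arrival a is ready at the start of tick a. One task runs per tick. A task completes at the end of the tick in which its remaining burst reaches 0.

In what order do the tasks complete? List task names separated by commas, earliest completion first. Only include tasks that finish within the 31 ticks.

completion order = H, A, G, E, C

t=0: L0/L1/L2 = AG/-/- → run A
t=1: L0/L1/L2 = AGE/-/- → run A
t=2: L0/L1/L2 = AGE/-/- → run A
t=3: L0/L1/L2 = GEC/A/- → run G
t=4: L0/L1/L2 = GEC/A/- → run G
t=5: L0/L1/L2 = GECH/A/- → run G
t=6: L0/L1/L2 = ECH/AG/- → run E
t=7: L0/L1/L2 = ECH/AG/- → run E
t=8: L0/L1/L2 = ECH/AG/- → run E
t=9: L0/L1/L2 = CH/AGE/- → run C
t=10: L0/L1/L2 = CH/AGE/- → run C
t=11: L0/L1/L2 = CH/AGE/- → run C
t=12: L0/L1/L2 = H/AGEC/- → run H
t=13: L0/L1/L2 = H/AGEC/- → run H
t=14: L0/L1/L2 = -/AGEC/- → run A
t=15: L0/L1/L2 = -/AGEC/- → run A
t=16: L0/L1/L2 = -/AGEC/- → run A
t=17: L0/L1/L2 = -/GEC/- → run G
t=18: L0/L1/L2 = -/GEC/- → run G
t=19: L0/L1/L2 = -/GEC/- → run G
t=20: L0/L1/L2 = -/GEC/- → run G
t=21: L0/L1/L2 = -/EC/- → run E
t=22: L0/L1/L2 = -/EC/- → run E
t=23: L0/L1/L2 = -/EC/- → run E
t=24: L0/L1/L2 = -/C/- → run C
t=25: L0/L1/L2 = -/C/- → run C
t=26: (idle)
t=27: (idle)
t=28: (idle)
t=29: (idle)
t=30: (idle)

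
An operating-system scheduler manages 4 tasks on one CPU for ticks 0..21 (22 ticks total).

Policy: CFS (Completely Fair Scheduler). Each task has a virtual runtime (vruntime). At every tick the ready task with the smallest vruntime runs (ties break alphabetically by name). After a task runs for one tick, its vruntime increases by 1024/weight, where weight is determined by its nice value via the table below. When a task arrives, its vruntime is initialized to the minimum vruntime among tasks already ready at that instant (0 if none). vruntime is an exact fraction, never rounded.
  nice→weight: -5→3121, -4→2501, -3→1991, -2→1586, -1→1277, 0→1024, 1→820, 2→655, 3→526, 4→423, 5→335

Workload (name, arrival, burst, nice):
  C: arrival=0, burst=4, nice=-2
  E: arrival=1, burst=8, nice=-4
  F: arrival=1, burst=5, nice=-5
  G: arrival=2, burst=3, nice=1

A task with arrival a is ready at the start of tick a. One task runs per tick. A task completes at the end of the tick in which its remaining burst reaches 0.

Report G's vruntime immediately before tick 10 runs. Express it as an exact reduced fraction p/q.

vruntime(G, start of tick 10) = 307968/162565

t=0: vr[C=0] → run C
t=1: vr[C=512/793 E=512/793 F=512/793] → run C
t=2: vr[C=1024/793 E=512/793 F=512/793 G=512/793] → run E
t=3: vr[C=1024/793 E=34304/32513 F=512/793 G=512/793] → run F
t=4: vr[C=1024/793 E=34304/32513 F=2409984/2474953 G=512/793] → run G
t=5: vr[C=1024/793 E=34304/32513 F=2409984/2474953 G=307968/162565] → run F
t=6: vr[C=1024/793 E=34304/32513 F=3222016/2474953 G=307968/162565] → run E
t=7: vr[C=1024/793 E=47616/32513 F=3222016/2474953 G=307968/162565] → run C
t=8: vr[C=1536/793 E=47616/32513 F=3222016/2474953 G=307968/162565] → run F
t=9: vr[C=1536/793 E=47616/32513 F=4034048/2474953 G=307968/162565] → run E
t=10: vr[C=1536/793 E=60928/32513 F=4034048/2474953 G=307968/162565] → run F
t=11: vr[C=1536/793 E=60928/32513 F=4846080/2474953 G=307968/162565] → run E
t=12: vr[C=1536/793 E=74240/32513 F=4846080/2474953 G=307968/162565] → run G
t=13: vr[C=1536/793 E=74240/32513 F=4846080/2474953 G=510976/162565] → run C
t=14: vr[E=74240/32513 F=4846080/2474953 G=510976/162565] → run F
t=15: vr[E=74240/32513 G=510976/162565] → run E
t=16: vr[E=87552/32513 G=510976/162565] → run E
t=17: vr[E=100864/32513 G=510976/162565] → run E
t=18: vr[E=114176/32513 G=510976/162565] → run G
t=19: vr[E=114176/32513] → run E
t=20: (idle)
t=21: (idle)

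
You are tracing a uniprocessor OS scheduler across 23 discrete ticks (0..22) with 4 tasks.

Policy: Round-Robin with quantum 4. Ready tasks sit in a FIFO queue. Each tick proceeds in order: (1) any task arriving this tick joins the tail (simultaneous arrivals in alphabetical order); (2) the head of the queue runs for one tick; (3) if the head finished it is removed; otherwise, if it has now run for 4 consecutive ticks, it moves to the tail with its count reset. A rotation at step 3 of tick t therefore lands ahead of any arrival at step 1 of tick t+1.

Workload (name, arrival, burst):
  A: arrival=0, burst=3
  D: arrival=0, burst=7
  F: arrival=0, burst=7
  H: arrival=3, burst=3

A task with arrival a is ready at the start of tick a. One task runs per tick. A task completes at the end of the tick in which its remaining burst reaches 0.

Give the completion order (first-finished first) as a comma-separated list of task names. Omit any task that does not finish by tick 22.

completion order = A, H, D, F

t=0: queue=[A,D,F] q_used=0 → run A
t=1: queue=[A,D,F] q_used=1 → run A
t=2: queue=[A,D,F] q_used=2 → run A
t=3: queue=[D,F,H] q_used=0 → run D
t=4: queue=[D,F,H] q_used=1 → run D
t=5: queue=[D,F,H] q_used=2 → run D
t=6: queue=[D,F,H] q_used=3 → run D
t=7: queue=[F,H,D] q_used=0 → run F
t=8: queue=[F,H,D] q_used=1 → run F
t=9: queue=[F,H,D] q_used=2 → run F
t=10: queue=[F,H,D] q_used=3 → run F
t=11: queue=[H,D,F] q_used=0 → run H
t=12: queue=[H,D,F] q_used=1 → run H
t=13: queue=[H,D,F] q_used=2 → run H
t=14: queue=[D,F] q_used=0 → run D
t=15: queue=[D,F] q_used=1 → run D
t=16: queue=[D,F] q_used=2 → run D
t=17: queue=[F] q_used=0 → run F
t=18: queue=[F] q_used=1 → run F
t=19: queue=[F] q_used=2 → run F
t=20: (idle)
t=21: (idle)
t=22: (idle)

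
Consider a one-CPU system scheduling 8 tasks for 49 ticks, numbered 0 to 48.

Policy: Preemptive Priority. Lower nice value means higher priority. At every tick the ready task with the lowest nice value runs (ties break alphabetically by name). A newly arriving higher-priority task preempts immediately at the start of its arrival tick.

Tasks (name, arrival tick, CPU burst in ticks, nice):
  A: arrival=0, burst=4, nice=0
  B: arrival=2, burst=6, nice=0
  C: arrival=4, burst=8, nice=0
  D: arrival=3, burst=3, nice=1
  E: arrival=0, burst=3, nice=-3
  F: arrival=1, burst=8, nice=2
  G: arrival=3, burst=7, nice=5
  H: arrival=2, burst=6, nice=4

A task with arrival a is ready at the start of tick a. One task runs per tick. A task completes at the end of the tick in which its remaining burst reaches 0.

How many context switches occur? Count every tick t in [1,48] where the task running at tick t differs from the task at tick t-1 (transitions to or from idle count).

t=0: ready={A,E} → run E
t=1: ready={A,E,F} → run E
t=2: ready={A,B,E,F,H} → run E
t=3: ready={A,B,D,F,G,H} → run A
t=4: ready={A,B,C,D,F,G,H} → run A
t=5: ready={A,B,C,D,F,G,H} → run A
t=6: ready={A,B,C,D,F,G,H} → run A
t=7: ready={B,C,D,F,G,H} → run B
t=8: ready={B,C,D,F,G,H} → run B
t=9: ready={B,C,D,F,G,H} → run B
t=10: ready={B,C,D,F,G,H} → run B
t=11: ready={B,C,D,F,G,H} → run B
t=12: ready={B,C,D,F,G,H} → run B
t=13: ready={C,D,F,G,H} → run C
t=14: ready={C,D,F,G,H} → run C
t=15: ready={C,D,F,G,H} → run C
t=16: ready={C,D,F,G,H} → run C
t=17: ready={C,D,F,G,H} → run C
t=18: ready={C,D,F,G,H} → run C
t=19: ready={C,D,F,G,H} → run C
t=20: ready={C,D,F,G,H} → run C
t=21: ready={D,F,G,H} → run D
t=22: ready={D,F,G,H} → run D
t=23: ready={D,F,G,H} → run D
t=24: ready={F,G,H} → run F
t=25: ready={F,G,H} → run F
t=26: ready={F,G,H} → run F
t=27: ready={F,G,H} → run F
t=28: ready={F,G,H} → run F
t=29: ready={F,G,H} → run F
t=30: ready={F,G,H} → run F
t=31: ready={F,G,H} → run F
t=32: ready={G,H} → run H
t=33: ready={G,H} → run H
t=34: ready={G,H} → run H
t=35: ready={G,H} → run H
t=36: ready={G,H} → run H
t=37: ready={G,H} → run H
t=38: ready={G} → run G
t=39: ready={G} → run G
t=40: ready={G} → run G
t=41: ready={G} → run G
t=42: ready={G} → run G
t=43: ready={G} → run G
t=44: ready={G} → run G
t=45: (idle)
t=46: (idle)
t=47: (idle)
t=48: (idle)

context switches = 8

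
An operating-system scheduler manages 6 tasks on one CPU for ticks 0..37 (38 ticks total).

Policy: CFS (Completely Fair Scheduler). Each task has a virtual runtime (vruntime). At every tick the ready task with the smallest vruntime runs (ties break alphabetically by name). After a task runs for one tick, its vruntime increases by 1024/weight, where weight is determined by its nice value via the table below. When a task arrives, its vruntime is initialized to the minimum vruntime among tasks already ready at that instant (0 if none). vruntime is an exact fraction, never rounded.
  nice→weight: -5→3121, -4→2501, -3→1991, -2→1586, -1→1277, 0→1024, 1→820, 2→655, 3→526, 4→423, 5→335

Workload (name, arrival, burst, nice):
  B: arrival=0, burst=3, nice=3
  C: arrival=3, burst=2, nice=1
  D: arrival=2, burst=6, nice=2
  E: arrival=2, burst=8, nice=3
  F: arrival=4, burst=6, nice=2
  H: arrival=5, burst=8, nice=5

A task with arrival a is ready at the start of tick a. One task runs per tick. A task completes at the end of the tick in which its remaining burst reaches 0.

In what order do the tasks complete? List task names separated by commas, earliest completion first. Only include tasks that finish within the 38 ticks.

t=0: vr[B=0] → run B
t=1: vr[B=512/263] → run B
t=2: vr[B=1024/263 D=1024/263 E=1024/263] → run B
t=3: vr[C=1024/263 D=1024/263 E=1024/263] → run C
t=4: vr[C=277248/53915 D=1024/263 E=1024/263 F=1024/263] → run D
t=5: vr[C=277248/53915 D=940032/172265 E=1024/263 F=1024/263 H=1024/263] → run E
t=6: vr[C=277248/53915 D=940032/172265 E=1536/263 F=1024/263 H=1024/263] → run F
t=7: vr[C=277248/53915 D=940032/172265 E=1536/263 F=940032/172265 H=1024/263] → run H
t=8: vr[C=277248/53915 D=940032/172265 E=1536/263 F=940032/172265 H=612352/88105] → run C
t=9: vr[D=940032/172265 E=1536/263 F=940032/172265 H=612352/88105] → run D
t=10: vr[D=1209344/172265 E=1536/263 F=940032/172265 H=612352/88105] → run F
t=11: vr[D=1209344/172265 E=1536/263 F=1209344/172265 H=612352/88105] → run E
t=12: vr[D=1209344/172265 E=2048/263 F=1209344/172265 H=612352/88105] → run H
t=13: vr[D=1209344/172265 E=2048/263 F=1209344/172265 H=881664/88105] → run D
t=14: vr[D=1478656/172265 E=2048/263 F=1209344/172265 H=881664/88105] → run F
t=15: vr[D=1478656/172265 E=2048/263 F=1478656/172265 H=881664/88105] → run E
t=16: vr[D=1478656/172265 E=2560/263 F=1478656/172265 H=881664/88105] → run D
t=17: vr[D=1747968/172265 E=2560/263 F=1478656/172265 H=881664/88105] → run F
t=18: vr[D=1747968/172265 E=2560/263 F=1747968/172265 H=881664/88105] → run E
t=19: vr[D=1747968/172265 E=3072/263 F=1747968/172265 H=881664/88105] → run H
t=20: vr[D=1747968/172265 E=3072/263 F=1747968/172265 H=1150976/88105] → run D
t=21: vr[D=403456/34453 E=3072/263 F=1747968/172265 H=1150976/88105] → run F
t=22: vr[D=403456/34453 E=3072/263 F=403456/34453 H=1150976/88105] → run E
t=23: vr[D=403456/34453 E=3584/263 F=403456/34453 H=1150976/88105] → run D
t=24: vr[E=3584/263 F=403456/34453 H=1150976/88105] → run F
t=25: vr[E=3584/263 H=1150976/88105] → run H
t=26: vr[E=3584/263 H=1420288/88105] → run E
t=27: vr[E=4096/263 H=1420288/88105] → run E
t=28: vr[E=4608/263 H=1420288/88105] → run H
t=29: vr[E=4608/263 H=337920/17621] → run E
t=30: vr[H=337920/17621] → run H
t=31: vr[H=1958912/88105] → run H
t=32: vr[H=2228224/88105] → run H
t=33: (idle)
t=34: (idle)
t=35: (idle)
t=36: (idle)
t=37: (idle)

completion order = B, C, D, F, E, H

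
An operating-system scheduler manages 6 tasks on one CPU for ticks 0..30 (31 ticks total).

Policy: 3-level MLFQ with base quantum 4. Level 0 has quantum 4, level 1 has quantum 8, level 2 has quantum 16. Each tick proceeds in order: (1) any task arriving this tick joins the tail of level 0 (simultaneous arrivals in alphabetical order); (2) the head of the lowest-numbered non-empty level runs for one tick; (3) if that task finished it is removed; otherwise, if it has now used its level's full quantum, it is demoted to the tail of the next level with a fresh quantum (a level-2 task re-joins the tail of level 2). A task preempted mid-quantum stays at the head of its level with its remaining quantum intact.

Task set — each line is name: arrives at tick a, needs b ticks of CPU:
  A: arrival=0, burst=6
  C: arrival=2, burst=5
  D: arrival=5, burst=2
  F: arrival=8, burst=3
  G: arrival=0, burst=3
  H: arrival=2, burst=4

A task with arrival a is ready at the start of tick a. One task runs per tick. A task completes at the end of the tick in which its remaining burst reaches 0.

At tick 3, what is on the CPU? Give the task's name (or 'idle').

running at tick 3 = A

t=0: L0/L1/L2 = AG/-/- → run A
t=1: L0/L1/L2 = AG/-/- → run A
t=2: L0/L1/L2 = AGCH/-/- → run A
t=3: L0/L1/L2 = AGCH/-/- → run A
t=4: L0/L1/L2 = GCH/A/- → run G
t=5: L0/L1/L2 = GCHD/A/- → run G
t=6: L0/L1/L2 = GCHD/A/- → run G
t=7: L0/L1/L2 = CHD/A/- → run C
t=8: L0/L1/L2 = CHDF/A/- → run C
t=9: L0/L1/L2 = CHDF/A/- → run C
t=10: L0/L1/L2 = CHDF/A/- → run C
t=11: L0/L1/L2 = HDF/AC/- → run H
t=12: L0/L1/L2 = HDF/AC/- → run H
t=13: L0/L1/L2 = HDF/AC/- → run H
t=14: L0/L1/L2 = HDF/AC/- → run H
t=15: L0/L1/L2 = DF/AC/- → run D
t=16: L0/L1/L2 = DF/AC/- → run D
t=17: L0/L1/L2 = F/AC/- → run F
t=18: L0/L1/L2 = F/AC/- → run F
t=19: L0/L1/L2 = F/AC/- → run F
t=20: L0/L1/L2 = -/AC/- → run A
t=21: L0/L1/L2 = -/AC/- → run A
t=22: L0/L1/L2 = -/C/- → run C
t=23: (idle)
t=24: (idle)
t=25: (idle)
t=26: (idle)
t=27: (idle)
t=28: (idle)
t=29: (idle)
t=30: (idle)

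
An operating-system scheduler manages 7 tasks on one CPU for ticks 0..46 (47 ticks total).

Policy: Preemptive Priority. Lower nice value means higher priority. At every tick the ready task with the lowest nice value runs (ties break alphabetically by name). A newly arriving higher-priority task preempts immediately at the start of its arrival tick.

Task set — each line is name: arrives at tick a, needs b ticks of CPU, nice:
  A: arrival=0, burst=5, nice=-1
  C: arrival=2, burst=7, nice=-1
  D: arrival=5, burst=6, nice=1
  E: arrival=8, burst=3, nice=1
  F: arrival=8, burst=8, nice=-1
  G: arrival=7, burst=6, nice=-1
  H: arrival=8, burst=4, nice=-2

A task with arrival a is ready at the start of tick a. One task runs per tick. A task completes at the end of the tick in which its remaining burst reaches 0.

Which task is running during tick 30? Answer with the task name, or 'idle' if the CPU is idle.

t=0: ready={A} → run A
t=1: ready={A} → run A
t=2: ready={A,C} → run A
t=3: ready={A,C} → run A
t=4: ready={A,C} → run A
t=5: ready={C,D} → run C
t=6: ready={C,D} → run C
t=7: ready={C,D,G} → run C
t=8: ready={C,D,E,F,G,H} → run H
t=9: ready={C,D,E,F,G,H} → run H
t=10: ready={C,D,E,F,G,H} → run H
t=11: ready={C,D,E,F,G,H} → run H
t=12: ready={C,D,E,F,G} → run C
t=13: ready={C,D,E,F,G} → run C
t=14: ready={C,D,E,F,G} → run C
t=15: ready={C,D,E,F,G} → run C
t=16: ready={D,E,F,G} → run F
t=17: ready={D,E,F,G} → run F
t=18: ready={D,E,F,G} → run F
t=19: ready={D,E,F,G} → run F
t=20: ready={D,E,F,G} → run F
t=21: ready={D,E,F,G} → run F
t=22: ready={D,E,F,G} → run F
t=23: ready={D,E,F,G} → run F
t=24: ready={D,E,G} → run G
t=25: ready={D,E,G} → run G
t=26: ready={D,E,G} → run G
t=27: ready={D,E,G} → run G
t=28: ready={D,E,G} → run G
t=29: ready={D,E,G} → run G
t=30: ready={D,E} → run D
t=31: ready={D,E} → run D
t=32: ready={D,E} → run D
t=33: ready={D,E} → run D
t=34: ready={D,E} → run D
t=35: ready={D,E} → run D
t=36: ready={E} → run E
t=37: ready={E} → run E
t=38: ready={E} → run E
t=39: (idle)
t=40: (idle)
t=41: (idle)
t=42: (idle)
t=43: (idle)
t=44: (idle)
t=45: (idle)
t=46: (idle)

running at tick 30 = D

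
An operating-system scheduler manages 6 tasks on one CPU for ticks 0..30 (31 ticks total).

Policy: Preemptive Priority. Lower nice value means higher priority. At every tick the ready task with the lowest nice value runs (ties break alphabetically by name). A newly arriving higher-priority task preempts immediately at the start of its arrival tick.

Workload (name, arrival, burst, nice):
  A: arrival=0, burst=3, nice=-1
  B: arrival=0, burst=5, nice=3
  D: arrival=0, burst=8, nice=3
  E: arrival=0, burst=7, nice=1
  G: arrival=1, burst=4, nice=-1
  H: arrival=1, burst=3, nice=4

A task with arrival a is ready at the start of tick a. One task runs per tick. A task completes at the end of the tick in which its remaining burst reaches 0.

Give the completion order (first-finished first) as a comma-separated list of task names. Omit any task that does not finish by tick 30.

completion order = A, G, E, B, D, H

t=0: ready={A,B,D,E} → run A
t=1: ready={A,B,D,E,G,H} → run A
t=2: ready={A,B,D,E,G,H} → run A
t=3: ready={B,D,E,G,H} → run G
t=4: ready={B,D,E,G,H} → run G
t=5: ready={B,D,E,G,H} → run G
t=6: ready={B,D,E,G,H} → run G
t=7: ready={B,D,E,H} → run E
t=8: ready={B,D,E,H} → run E
t=9: ready={B,D,E,H} → run E
t=10: ready={B,D,E,H} → run E
t=11: ready={B,D,E,H} → run E
t=12: ready={B,D,E,H} → run E
t=13: ready={B,D,E,H} → run E
t=14: ready={B,D,H} → run B
t=15: ready={B,D,H} → run B
t=16: ready={B,D,H} → run B
t=17: ready={B,D,H} → run B
t=18: ready={B,D,H} → run B
t=19: ready={D,H} → run D
t=20: ready={D,H} → run D
t=21: ready={D,H} → run D
t=22: ready={D,H} → run D
t=23: ready={D,H} → run D
t=24: ready={D,H} → run D
t=25: ready={D,H} → run D
t=26: ready={D,H} → run D
t=27: ready={H} → run H
t=28: ready={H} → run H
t=29: ready={H} → run H
t=30: (idle)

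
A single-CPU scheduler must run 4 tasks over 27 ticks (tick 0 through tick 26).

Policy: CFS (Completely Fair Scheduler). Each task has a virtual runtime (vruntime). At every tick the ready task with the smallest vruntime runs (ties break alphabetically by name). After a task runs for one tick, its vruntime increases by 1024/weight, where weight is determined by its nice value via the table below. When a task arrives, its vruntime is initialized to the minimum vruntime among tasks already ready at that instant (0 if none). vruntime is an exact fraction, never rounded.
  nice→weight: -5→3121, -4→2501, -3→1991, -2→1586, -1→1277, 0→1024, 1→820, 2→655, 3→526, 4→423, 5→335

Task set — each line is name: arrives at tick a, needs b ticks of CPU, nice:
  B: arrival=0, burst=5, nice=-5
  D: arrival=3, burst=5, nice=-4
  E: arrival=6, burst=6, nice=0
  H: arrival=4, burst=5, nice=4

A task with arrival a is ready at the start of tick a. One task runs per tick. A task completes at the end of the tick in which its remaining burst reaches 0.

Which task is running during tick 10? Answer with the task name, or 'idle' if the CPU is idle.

running at tick 10 = D

t=0: vr[B=0] → run B
t=1: vr[B=1024/3121] → run B
t=2: vr[B=2048/3121] → run B
t=3: vr[B=3072/3121 D=3072/3121] → run B
t=4: vr[B=4096/3121 D=3072/3121 H=3072/3121] → run D
t=5: vr[B=4096/3121 D=10878976/7805621 H=3072/3121] → run H
t=6: vr[B=4096/3121 D=10878976/7805621 E=4096/3121 H=4495360/1320183] → run B
t=7: vr[D=10878976/7805621 E=4096/3121 H=4495360/1320183] → run E
t=8: vr[D=10878976/7805621 E=7217/3121 H=4495360/1320183] → run D
t=9: vr[D=14074880/7805621 E=7217/3121 H=4495360/1320183] → run D
t=10: vr[D=17270784/7805621 E=7217/3121 H=4495360/1320183] → run D
t=11: vr[D=20466688/7805621 E=7217/3121 H=4495360/1320183] → run E
t=12: vr[D=20466688/7805621 E=10338/3121 H=4495360/1320183] → run D
t=13: vr[E=10338/3121 H=4495360/1320183] → run E
t=14: vr[E=13459/3121 H=4495360/1320183] → run H
t=15: vr[E=13459/3121 H=7691264/1320183] → run E
t=16: vr[E=16580/3121 H=7691264/1320183] → run E
t=17: vr[E=19701/3121 H=7691264/1320183] → run H
t=18: vr[E=19701/3121 H=3629056/440061] → run E
t=19: vr[H=3629056/440061] → run H
t=20: vr[H=14083072/1320183] → run H
t=21: (idle)
t=22: (idle)
t=23: (idle)
t=24: (idle)
t=25: (idle)
t=26: (idle)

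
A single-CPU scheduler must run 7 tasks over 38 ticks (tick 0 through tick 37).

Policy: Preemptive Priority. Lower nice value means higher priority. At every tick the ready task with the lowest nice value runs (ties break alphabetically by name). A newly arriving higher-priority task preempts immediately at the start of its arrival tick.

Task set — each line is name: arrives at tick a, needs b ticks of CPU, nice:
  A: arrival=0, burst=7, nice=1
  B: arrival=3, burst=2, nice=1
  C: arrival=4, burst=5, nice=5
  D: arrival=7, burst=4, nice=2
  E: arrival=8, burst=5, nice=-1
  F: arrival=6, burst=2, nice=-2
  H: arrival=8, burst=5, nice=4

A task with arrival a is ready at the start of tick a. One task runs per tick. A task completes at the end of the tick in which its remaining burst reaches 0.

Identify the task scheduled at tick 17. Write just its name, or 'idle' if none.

running at tick 17 = D

t=0: ready={A} → run A
t=1: ready={A} → run A
t=2: ready={A} → run A
t=3: ready={A,B} → run A
t=4: ready={A,B,C} → run A
t=5: ready={A,B,C} → run A
t=6: ready={A,B,C,F} → run F
t=7: ready={A,B,C,D,F} → run F
t=8: ready={A,B,C,D,E,H} → run E
t=9: ready={A,B,C,D,E,H} → run E
t=10: ready={A,B,C,D,E,H} → run E
t=11: ready={A,B,C,D,E,H} → run E
t=12: ready={A,B,C,D,E,H} → run E
t=13: ready={A,B,C,D,H} → run A
t=14: ready={B,C,D,H} → run B
t=15: ready={B,C,D,H} → run B
t=16: ready={C,D,H} → run D
t=17: ready={C,D,H} → run D
t=18: ready={C,D,H} → run D
t=19: ready={C,D,H} → run D
t=20: ready={C,H} → run H
t=21: ready={C,H} → run H
t=22: ready={C,H} → run H
t=23: ready={C,H} → run H
t=24: ready={C,H} → run H
t=25: ready={C} → run C
t=26: ready={C} → run C
t=27: ready={C} → run C
t=28: ready={C} → run C
t=29: ready={C} → run C
t=30: (idle)
t=31: (idle)
t=32: (idle)
t=33: (idle)
t=34: (idle)
t=35: (idle)
t=36: (idle)
t=37: (idle)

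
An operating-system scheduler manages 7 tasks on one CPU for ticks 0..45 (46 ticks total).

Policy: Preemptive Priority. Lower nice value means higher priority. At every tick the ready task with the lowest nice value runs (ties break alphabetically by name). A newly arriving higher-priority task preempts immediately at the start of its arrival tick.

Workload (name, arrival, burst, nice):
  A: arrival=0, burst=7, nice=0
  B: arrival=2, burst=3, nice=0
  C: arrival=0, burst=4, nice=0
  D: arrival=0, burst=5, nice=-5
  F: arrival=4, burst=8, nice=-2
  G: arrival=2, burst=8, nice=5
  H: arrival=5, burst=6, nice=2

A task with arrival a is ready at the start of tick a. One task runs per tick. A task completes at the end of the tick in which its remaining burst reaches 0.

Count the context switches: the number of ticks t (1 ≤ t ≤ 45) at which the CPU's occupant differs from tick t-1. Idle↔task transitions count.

t=0: ready={A,C,D} → run D
t=1: ready={A,C,D} → run D
t=2: ready={A,B,C,D,G} → run D
t=3: ready={A,B,C,D,G} → run D
t=4: ready={A,B,C,D,F,G} → run D
t=5: ready={A,B,C,F,G,H} → run F
t=6: ready={A,B,C,F,G,H} → run F
t=7: ready={A,B,C,F,G,H} → run F
t=8: ready={A,B,C,F,G,H} → run F
t=9: ready={A,B,C,F,G,H} → run F
t=10: ready={A,B,C,F,G,H} → run F
t=11: ready={A,B,C,F,G,H} → run F
t=12: ready={A,B,C,F,G,H} → run F
t=13: ready={A,B,C,G,H} → run A
t=14: ready={A,B,C,G,H} → run A
t=15: ready={A,B,C,G,H} → run A
t=16: ready={A,B,C,G,H} → run A
t=17: ready={A,B,C,G,H} → run A
t=18: ready={A,B,C,G,H} → run A
t=19: ready={A,B,C,G,H} → run A
t=20: ready={B,C,G,H} → run B
t=21: ready={B,C,G,H} → run B
t=22: ready={B,C,G,H} → run B
t=23: ready={C,G,H} → run C
t=24: ready={C,G,H} → run C
t=25: ready={C,G,H} → run C
t=26: ready={C,G,H} → run C
t=27: ready={G,H} → run H
t=28: ready={G,H} → run H
t=29: ready={G,H} → run H
t=30: ready={G,H} → run H
t=31: ready={G,H} → run H
t=32: ready={G,H} → run H
t=33: ready={G} → run G
t=34: ready={G} → run G
t=35: ready={G} → run G
t=36: ready={G} → run G
t=37: ready={G} → run G
t=38: ready={G} → run G
t=39: ready={G} → run G
t=40: ready={G} → run G
t=41: (idle)
t=42: (idle)
t=43: (idle)
t=44: (idle)
t=45: (idle)

context switches = 7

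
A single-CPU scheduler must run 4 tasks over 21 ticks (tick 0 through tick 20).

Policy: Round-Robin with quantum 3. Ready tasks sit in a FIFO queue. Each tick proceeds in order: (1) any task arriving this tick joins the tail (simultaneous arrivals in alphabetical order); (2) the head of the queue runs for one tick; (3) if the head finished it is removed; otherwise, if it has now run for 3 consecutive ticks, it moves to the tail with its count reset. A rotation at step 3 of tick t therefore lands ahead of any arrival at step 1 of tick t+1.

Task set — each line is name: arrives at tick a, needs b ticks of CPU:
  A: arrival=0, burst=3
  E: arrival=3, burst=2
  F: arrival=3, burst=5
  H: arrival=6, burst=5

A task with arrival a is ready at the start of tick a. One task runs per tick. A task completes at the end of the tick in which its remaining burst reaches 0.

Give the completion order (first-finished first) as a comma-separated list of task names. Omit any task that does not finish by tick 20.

completion order = A, E, F, H

t=0: queue=[A] q_used=0 → run A
t=1: queue=[A] q_used=1 → run A
t=2: queue=[A] q_used=2 → run A
t=3: queue=[E,F] q_used=0 → run E
t=4: queue=[E,F] q_used=1 → run E
t=5: queue=[F] q_used=0 → run F
t=6: queue=[F,H] q_used=1 → run F
t=7: queue=[F,H] q_used=2 → run F
t=8: queue=[H,F] q_used=0 → run H
t=9: queue=[H,F] q_used=1 → run H
t=10: queue=[H,F] q_used=2 → run H
t=11: queue=[F,H] q_used=0 → run F
t=12: queue=[F,H] q_used=1 → run F
t=13: queue=[H] q_used=0 → run H
t=14: queue=[H] q_used=1 → run H
t=15: (idle)
t=16: (idle)
t=17: (idle)
t=18: (idle)
t=19: (idle)
t=20: (idle)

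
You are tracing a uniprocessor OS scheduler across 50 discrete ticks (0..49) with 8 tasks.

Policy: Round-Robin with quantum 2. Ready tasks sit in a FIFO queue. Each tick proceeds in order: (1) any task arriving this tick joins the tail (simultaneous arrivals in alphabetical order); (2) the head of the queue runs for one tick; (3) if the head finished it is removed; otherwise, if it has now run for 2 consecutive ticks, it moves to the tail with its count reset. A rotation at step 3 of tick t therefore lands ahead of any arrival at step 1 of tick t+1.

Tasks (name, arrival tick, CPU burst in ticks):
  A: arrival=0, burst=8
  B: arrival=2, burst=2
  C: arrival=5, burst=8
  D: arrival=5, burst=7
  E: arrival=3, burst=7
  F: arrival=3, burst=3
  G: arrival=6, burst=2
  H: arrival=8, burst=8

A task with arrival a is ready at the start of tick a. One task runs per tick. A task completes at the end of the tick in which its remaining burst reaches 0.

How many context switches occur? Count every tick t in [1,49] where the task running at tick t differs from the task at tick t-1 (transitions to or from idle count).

t=0: queue=[A] q_used=0 → run A
t=1: queue=[A] q_used=1 → run A
t=2: queue=[A,B] q_used=0 → run A
t=3: queue=[A,B,E,F] q_used=1 → run A
t=4: queue=[B,E,F,A] q_used=0 → run B
t=5: queue=[B,E,F,A,C,D] q_used=1 → run B
t=6: queue=[E,F,A,C,D,G] q_used=0 → run E
t=7: queue=[E,F,A,C,D,G] q_used=1 → run E
t=8: queue=[F,A,C,D,G,E,H] q_used=0 → run F
t=9: queue=[F,A,C,D,G,E,H] q_used=1 → run F
t=10: queue=[A,C,D,G,E,H,F] q_used=0 → run A
t=11: queue=[A,C,D,G,E,H,F] q_used=1 → run A
t=12: queue=[C,D,G,E,H,F,A] q_used=0 → run C
t=13: queue=[C,D,G,E,H,F,A] q_used=1 → run C
t=14: queue=[D,G,E,H,F,A,C] q_used=0 → run D
t=15: queue=[D,G,E,H,F,A,C] q_used=1 → run D
t=16: queue=[G,E,H,F,A,C,D] q_used=0 → run G
t=17: queue=[G,E,H,F,A,C,D] q_used=1 → run G
t=18: queue=[E,H,F,A,C,D] q_used=0 → run E
t=19: queue=[E,H,F,A,C,D] q_used=1 → run E
t=20: queue=[H,F,A,C,D,E] q_used=0 → run H
t=21: queue=[H,F,A,C,D,E] q_used=1 → run H
t=22: queue=[F,A,C,D,E,H] q_used=0 → run F
t=23: queue=[A,C,D,E,H] q_used=0 → run A
t=24: queue=[A,C,D,E,H] q_used=1 → run A
t=25: queue=[C,D,E,H] q_used=0 → run C
t=26: queue=[C,D,E,H] q_used=1 → run C
t=27: queue=[D,E,H,C] q_used=0 → run D
t=28: queue=[D,E,H,C] q_used=1 → run D
t=29: queue=[E,H,C,D] q_used=0 → run E
t=30: queue=[E,H,C,D] q_used=1 → run E
t=31: queue=[H,C,D,E] q_used=0 → run H
t=32: queue=[H,C,D,E] q_used=1 → run H
t=33: queue=[C,D,E,H] q_used=0 → run C
t=34: queue=[C,D,E,H] q_used=1 → run C
t=35: queue=[D,E,H,C] q_used=0 → run D
t=36: queue=[D,E,H,C] q_used=1 → run D
t=37: queue=[E,H,C,D] q_used=0 → run E
t=38: queue=[H,C,D] q_used=0 → run H
t=39: queue=[H,C,D] q_used=1 → run H
t=40: queue=[C,D,H] q_used=0 → run C
t=41: queue=[C,D,H] q_used=1 → run C
t=42: queue=[D,H] q_used=0 → run D
t=43: queue=[H] q_used=0 → run H
t=44: queue=[H] q_used=1 → run H
t=45: (idle)
t=46: (idle)
t=47: (idle)
t=48: (idle)
t=49: (idle)

context switches = 23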